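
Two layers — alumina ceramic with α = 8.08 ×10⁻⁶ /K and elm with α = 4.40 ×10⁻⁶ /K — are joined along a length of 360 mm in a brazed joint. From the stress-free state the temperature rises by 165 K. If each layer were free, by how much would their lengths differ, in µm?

Δα = |8.08 − 4.40|×10⁻⁶/K = 3.68×10⁻⁶/K.
ΔL_mismatch = Δα·L·ΔT = 3.68×10⁻⁶ × 360.0 mm × 165.0 K = 219 µm.

219 µm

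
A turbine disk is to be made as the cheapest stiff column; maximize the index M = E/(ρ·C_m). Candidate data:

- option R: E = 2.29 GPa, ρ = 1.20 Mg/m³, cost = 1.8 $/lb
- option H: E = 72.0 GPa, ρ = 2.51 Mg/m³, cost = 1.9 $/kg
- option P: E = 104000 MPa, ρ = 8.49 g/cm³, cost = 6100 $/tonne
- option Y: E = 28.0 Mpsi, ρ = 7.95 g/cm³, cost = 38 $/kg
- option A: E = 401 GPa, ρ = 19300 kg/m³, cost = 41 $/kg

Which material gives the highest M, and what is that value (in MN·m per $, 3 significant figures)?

In SI units:
  option R: E = 2.290 GPa, ρ = 1200 kg/m³, cost = 3.968 $/kg
  option H: E = 72.00 GPa, ρ = 2510 kg/m³, cost = 1.900 $/kg
  option P: E = 104.0 GPa, ρ = 8490 kg/m³, cost = 6.100 $/kg
  option Y: E = 193.1 GPa, ρ = 7950 kg/m³, cost = 38.00 $/kg
  option A: E = 401.0 GPa, ρ = 19300 kg/m³, cost = 41.00 $/kg
  option H: M = 15.1 MN·m per $
  option P: M = 2.01 MN·m per $
  option Y: M = 0.639 MN·m per $
  option A: M = 0.507 MN·m per $
  option R: M = 0.481 MN·m per $
The maximum is for option H.

option H, M = 15.1 MN·m per $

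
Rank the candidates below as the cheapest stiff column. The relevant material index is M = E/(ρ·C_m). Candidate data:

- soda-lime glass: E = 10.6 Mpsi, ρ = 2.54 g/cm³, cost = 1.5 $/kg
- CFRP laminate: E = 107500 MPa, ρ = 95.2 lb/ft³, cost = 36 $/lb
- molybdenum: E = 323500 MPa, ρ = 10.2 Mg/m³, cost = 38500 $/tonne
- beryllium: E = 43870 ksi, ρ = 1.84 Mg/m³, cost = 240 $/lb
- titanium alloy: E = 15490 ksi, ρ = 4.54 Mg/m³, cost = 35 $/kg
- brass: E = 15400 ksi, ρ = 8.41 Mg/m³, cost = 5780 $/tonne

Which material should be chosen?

Convert each candidate to consistent units, then evaluate M:
  soda-lime glass: E = 73.08 GPa, ρ = 2540 kg/m³, cost = 1.500 $/kg
  CFRP laminate: E = 107.5 GPa, ρ = 1525 kg/m³, cost = 79.37 $/kg
  molybdenum: E = 323.5 GPa, ρ = 10200 kg/m³, cost = 38.50 $/kg
  beryllium: E = 302.5 GPa, ρ = 1840 kg/m³, cost = 529.1 $/kg
  titanium alloy: E = 106.8 GPa, ρ = 4540 kg/m³, cost = 35.00 $/kg
  brass: E = 106.2 GPa, ρ = 8410 kg/m³, cost = 5.780 $/kg
  soda-lime glass: M = 19.2 MN·m per $
  brass: M = 2.18 MN·m per $
  CFRP laminate: M = 0.888 MN·m per $
  molybdenum: M = 0.824 MN·m per $
  titanium alloy: M = 0.672 MN·m per $
  beryllium: M = 0.311 MN·m per $
The maximum is for soda-lime glass.

soda-lime glass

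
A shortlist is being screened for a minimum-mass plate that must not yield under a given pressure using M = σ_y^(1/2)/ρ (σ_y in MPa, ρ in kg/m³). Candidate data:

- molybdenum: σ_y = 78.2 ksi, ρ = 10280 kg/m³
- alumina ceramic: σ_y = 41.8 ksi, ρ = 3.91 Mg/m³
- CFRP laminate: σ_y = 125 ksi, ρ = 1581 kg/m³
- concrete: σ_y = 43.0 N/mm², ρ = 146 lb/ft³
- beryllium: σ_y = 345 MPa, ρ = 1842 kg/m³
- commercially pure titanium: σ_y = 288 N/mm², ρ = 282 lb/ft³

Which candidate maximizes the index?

CFRP laminate

Putting every candidate on a common basis:
  molybdenum: σ_y = 539.2 MPa, ρ = 10280 kg/m³
  alumina ceramic: σ_y = 288.2 MPa, ρ = 3910 kg/m³
  CFRP laminate: σ_y = 861.8 MPa, ρ = 1581 kg/m³
  concrete: σ_y = 43.00 MPa, ρ = 2339 kg/m³
  beryllium: σ_y = 345.0 MPa, ρ = 1842 kg/m³
  commercially pure titanium: σ_y = 288.0 MPa, ρ = 4517 kg/m³
  CFRP laminate: M = 18.6×10⁻³
  beryllium: M = 10.1×10⁻³
  alumina ceramic: M = 4.34×10⁻³
  commercially pure titanium: M = 3.76×10⁻³
  concrete: M = 2.80×10⁻³
  molybdenum: M = 2.26×10⁻³
CFRP laminate ranks first.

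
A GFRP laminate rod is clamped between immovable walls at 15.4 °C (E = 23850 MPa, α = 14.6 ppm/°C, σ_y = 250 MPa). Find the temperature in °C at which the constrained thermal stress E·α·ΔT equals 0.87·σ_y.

640 °C

E = 23850 MPa = 23.85 GPa.
E·α·ΔT = 217.5 MPa ⇒ ΔT = 217.5 / (23.85×10³ × 14.6×10⁻⁶) = 624.6 K.
T = 15.4 + 624.6 = 640.0 °C.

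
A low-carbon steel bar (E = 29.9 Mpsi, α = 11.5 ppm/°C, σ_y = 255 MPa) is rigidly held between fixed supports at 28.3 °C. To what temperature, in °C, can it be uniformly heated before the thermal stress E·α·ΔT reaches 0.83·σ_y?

E = 29.9 Mpsi = 206.2 GPa.
E·α·ΔT = 211.6 MPa ⇒ ΔT = 211.6 / (206.2×10³ × 11.5×10⁻⁶) = 89.28 K.
T = 28.3 + 89.28 = 117.6 °C.

118 °C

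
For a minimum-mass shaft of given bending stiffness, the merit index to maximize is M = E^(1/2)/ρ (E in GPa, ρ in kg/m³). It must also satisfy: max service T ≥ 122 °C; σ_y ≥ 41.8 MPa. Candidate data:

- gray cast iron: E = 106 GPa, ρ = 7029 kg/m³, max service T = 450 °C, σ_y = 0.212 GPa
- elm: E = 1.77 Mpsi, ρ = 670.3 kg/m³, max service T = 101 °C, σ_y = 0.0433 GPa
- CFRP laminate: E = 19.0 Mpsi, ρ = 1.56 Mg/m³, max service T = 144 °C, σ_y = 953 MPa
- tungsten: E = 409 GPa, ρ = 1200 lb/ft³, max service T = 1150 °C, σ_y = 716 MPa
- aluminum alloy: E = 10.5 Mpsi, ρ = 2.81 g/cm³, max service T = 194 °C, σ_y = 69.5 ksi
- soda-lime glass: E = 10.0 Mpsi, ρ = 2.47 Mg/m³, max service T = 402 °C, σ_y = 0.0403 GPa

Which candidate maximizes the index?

CFRP laminate

Screen on constraints: max service T ≥ 122 °C; σ_y ≥ 41.8 MPa. Survivors: gray cast iron, CFRP laminate, tungsten, aluminum alloy.
After converting to SI:
  gray cast iron: E = 106.0 GPa, ρ = 7029 kg/m³
  CFRP laminate: E = 131.0 GPa, ρ = 1560 kg/m³
  tungsten: E = 409.0 GPa, ρ = 19220 kg/m³
  aluminum alloy: E = 72.39 GPa, ρ = 2810 kg/m³
  CFRP laminate: M = 7.34×10⁻³
  aluminum alloy: M = 3.03×10⁻³
  gray cast iron: M = 1.46×10⁻³
  tungsten: M = 1.05×10⁻³
CFRP laminate has the largest M.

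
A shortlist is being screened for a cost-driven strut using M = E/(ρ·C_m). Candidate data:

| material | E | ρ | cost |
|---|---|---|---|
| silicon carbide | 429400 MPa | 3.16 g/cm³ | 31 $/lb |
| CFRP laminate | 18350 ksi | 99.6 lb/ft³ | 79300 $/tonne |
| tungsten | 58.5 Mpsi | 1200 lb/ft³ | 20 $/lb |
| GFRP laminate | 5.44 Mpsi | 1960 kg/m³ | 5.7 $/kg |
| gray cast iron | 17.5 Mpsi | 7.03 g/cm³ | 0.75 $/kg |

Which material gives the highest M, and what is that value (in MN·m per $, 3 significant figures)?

gray cast iron, M = 22.9 MN·m per $

After converting to SI:
  silicon carbide: E = 429.4 GPa, ρ = 3160 kg/m³, cost = 68.34 $/kg
  CFRP laminate: E = 126.5 GPa, ρ = 1595 kg/m³, cost = 79.30 $/kg
  tungsten: E = 403.3 GPa, ρ = 19220 kg/m³, cost = 44.09 $/kg
  GFRP laminate: E = 37.51 GPa, ρ = 1960 kg/m³, cost = 5.700 $/kg
  gray cast iron: E = 120.7 GPa, ρ = 7030 kg/m³, cost = 0.7500 $/kg
  gray cast iron: M = 22.9 MN·m per $
  GFRP laminate: M = 3.36 MN·m per $
  silicon carbide: M = 1.99 MN·m per $
  CFRP laminate: M = 1.00 MN·m per $
  tungsten: M = 0.476 MN·m per $
Highest index: gray cast iron.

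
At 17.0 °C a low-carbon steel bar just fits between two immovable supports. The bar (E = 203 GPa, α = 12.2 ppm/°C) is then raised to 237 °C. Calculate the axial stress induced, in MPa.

545 MPa

ΔT = 220.0 K. Constrained thermal stress σ = E·α·ΔT = 203.0×10³ MPa × 12.2×10⁻⁶ × 220.0 = 545 MPa (compressive).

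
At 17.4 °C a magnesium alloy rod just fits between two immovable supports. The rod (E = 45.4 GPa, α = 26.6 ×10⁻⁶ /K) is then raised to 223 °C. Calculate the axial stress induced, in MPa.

ΔT = 205.6 K. Constrained thermal stress σ = E·α·ΔT = 45.40×10³ MPa × 26.6×10⁻⁶ × 205.6 = 248 MPa (compressive).

248 MPa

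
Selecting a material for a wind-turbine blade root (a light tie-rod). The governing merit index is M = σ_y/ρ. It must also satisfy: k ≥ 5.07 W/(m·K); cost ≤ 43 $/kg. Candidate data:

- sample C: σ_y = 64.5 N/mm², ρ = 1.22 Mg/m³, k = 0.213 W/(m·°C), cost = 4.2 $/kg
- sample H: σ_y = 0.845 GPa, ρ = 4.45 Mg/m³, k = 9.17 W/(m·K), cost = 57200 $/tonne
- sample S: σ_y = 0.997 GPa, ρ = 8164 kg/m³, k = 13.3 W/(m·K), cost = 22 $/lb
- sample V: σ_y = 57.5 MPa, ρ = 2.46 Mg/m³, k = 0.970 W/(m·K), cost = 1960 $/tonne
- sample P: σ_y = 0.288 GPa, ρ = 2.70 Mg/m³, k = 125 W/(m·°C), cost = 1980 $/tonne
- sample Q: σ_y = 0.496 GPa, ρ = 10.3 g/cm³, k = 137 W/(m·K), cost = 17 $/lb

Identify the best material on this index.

Screen on constraints: k ≥ 5.07 W/(m·K); cost ≤ 43 $/kg. Survivors: sample P, sample Q.
Convert each candidate to consistent units, then evaluate M:
  sample P: σ_y = 288.0 MPa, ρ = 2700 kg/m³
  sample Q: σ_y = 496.0 MPa, ρ = 10300 kg/m³
  sample P: M = 107 kN·m/kg
  sample Q: M = 48.2 kN·m/kg
Highest index: sample P.

sample P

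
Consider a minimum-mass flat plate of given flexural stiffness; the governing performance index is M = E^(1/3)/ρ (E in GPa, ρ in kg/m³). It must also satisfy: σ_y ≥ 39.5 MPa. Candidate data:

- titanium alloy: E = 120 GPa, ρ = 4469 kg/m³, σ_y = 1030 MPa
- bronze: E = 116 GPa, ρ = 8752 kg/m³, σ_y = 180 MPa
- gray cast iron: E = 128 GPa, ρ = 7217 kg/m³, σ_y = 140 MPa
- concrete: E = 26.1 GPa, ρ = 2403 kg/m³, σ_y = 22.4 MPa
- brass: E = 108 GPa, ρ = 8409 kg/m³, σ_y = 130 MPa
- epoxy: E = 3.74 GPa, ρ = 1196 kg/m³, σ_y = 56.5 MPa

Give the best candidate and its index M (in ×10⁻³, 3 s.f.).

Screen on constraints: σ_y ≥ 39.5 MPa. Survivors: titanium alloy, bronze, gray cast iron, brass, epoxy.
Evaluate M for each candidate:
  epoxy: M = 1.30×10⁻³
  titanium alloy: M = 1.10×10⁻³
  gray cast iron: M = 0.698×10⁻³
  brass: M = 0.566×10⁻³
  bronze: M = 0.557×10⁻³
Highest index: epoxy.

epoxy, M = 1.30×10⁻³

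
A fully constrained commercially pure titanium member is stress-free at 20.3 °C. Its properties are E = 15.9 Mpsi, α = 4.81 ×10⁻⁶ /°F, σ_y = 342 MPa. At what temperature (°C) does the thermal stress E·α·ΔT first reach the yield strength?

E = 15.9 Mpsi = 109.6 GPa.
α = 4.81×10⁻⁶/°F × 9/5 = 8.66×10⁻⁶/K.
E·α·ΔT = 342.0 MPa ⇒ ΔT = 342.0 / (109.6×10³ × 8.66×10⁻⁶) = 360.3 K.
T = 20.3 + 360.3 = 380.6 °C.

381 °C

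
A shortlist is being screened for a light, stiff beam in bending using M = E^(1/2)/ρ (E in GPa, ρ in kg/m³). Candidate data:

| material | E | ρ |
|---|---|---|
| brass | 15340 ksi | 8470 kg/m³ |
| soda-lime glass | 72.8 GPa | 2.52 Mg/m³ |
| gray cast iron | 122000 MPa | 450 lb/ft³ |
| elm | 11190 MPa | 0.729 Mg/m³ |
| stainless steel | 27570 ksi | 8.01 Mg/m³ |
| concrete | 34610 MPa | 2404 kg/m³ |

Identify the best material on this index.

Convert each candidate to consistent units, then evaluate M:
  brass: E = 105.8 GPa, ρ = 8470 kg/m³
  soda-lime glass: E = 72.80 GPa, ρ = 2520 kg/m³
  gray cast iron: E = 122.0 GPa, ρ = 7208 kg/m³
  elm: E = 11.19 GPa, ρ = 729.0 kg/m³
  stainless steel: E = 190.1 GPa, ρ = 8010 kg/m³
  concrete: E = 34.61 GPa, ρ = 2404 kg/m³
  elm: M = 4.59×10⁻³
  soda-lime glass: M = 3.39×10⁻³
  concrete: M = 2.45×10⁻³
  stainless steel: M = 1.72×10⁻³
  gray cast iron: M = 1.53×10⁻³
  brass: M = 1.21×10⁻³
Elm has the largest M.

elm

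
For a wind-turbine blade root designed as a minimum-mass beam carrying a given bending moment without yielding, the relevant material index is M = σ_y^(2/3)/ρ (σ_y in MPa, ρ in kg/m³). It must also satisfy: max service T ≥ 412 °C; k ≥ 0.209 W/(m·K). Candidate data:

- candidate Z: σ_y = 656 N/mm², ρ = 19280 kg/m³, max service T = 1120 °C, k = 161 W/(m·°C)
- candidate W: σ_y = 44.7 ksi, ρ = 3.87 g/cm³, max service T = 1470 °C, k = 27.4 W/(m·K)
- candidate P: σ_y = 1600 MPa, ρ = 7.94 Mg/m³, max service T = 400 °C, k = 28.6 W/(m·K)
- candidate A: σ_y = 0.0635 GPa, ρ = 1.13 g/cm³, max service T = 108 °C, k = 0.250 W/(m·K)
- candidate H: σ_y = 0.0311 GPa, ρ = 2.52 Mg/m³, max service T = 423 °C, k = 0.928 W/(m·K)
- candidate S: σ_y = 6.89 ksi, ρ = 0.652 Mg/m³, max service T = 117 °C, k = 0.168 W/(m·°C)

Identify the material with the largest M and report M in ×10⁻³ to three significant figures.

candidate W, M = 11.8×10⁻³

Screen on constraints: max service T ≥ 412 °C; k ≥ 0.209 W/(m·K). Survivors: candidate Z, candidate W, candidate H.
Normalizing units and computing the index:
  candidate Z: σ_y = 656.0 MPa, ρ = 19280 kg/m³
  candidate W: σ_y = 308.2 MPa, ρ = 3870 kg/m³
  candidate H: σ_y = 31.10 MPa, ρ = 2520 kg/m³
  candidate W: M = 11.8×10⁻³
  candidate H: M = 3.92×10⁻³
  candidate Z: M = 3.92×10⁻³
Candidate W ranks first.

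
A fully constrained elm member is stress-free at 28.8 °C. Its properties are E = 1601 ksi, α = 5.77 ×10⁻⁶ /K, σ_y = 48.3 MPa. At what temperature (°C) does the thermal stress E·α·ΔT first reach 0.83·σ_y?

E = 1601 ksi = 11.04 GPa.
E·α·ΔT = 40.09 MPa ⇒ ΔT = 40.09 / (11.04×10³ × 5.77×10⁻⁶) = 629.4 K.
T = 28.8 + 629.4 = 658.2 °C.

658 °C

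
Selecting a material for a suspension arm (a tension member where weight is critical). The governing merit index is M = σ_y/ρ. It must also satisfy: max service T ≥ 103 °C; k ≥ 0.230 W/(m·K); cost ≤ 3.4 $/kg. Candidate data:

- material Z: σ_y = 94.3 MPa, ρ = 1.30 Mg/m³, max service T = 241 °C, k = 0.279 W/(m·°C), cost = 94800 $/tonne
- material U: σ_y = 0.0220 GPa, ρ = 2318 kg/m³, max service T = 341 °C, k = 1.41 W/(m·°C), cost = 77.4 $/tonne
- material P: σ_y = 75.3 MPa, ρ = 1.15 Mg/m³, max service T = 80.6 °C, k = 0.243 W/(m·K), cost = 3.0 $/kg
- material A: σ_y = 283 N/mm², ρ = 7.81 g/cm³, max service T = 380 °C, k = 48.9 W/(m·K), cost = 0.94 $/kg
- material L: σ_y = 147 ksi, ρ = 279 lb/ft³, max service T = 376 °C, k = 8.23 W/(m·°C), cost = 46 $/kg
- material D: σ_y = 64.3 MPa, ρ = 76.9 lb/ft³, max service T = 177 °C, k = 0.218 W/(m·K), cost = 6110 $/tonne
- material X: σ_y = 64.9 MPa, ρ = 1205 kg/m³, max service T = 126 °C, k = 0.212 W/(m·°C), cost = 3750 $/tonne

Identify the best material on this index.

Screen on constraints: max service T ≥ 103 °C; k ≥ 0.230 W/(m·K); cost ≤ 3.4 $/kg. Survivors: material U, material A.
Putting every candidate on a common basis:
  material U: σ_y = 22.00 MPa, ρ = 2318 kg/m³
  material A: σ_y = 283.0 MPa, ρ = 7810 kg/m³
  material A: M = 36.2 kN·m/kg
  material U: M = 9.49 kN·m/kg
Material A has the largest M.

material A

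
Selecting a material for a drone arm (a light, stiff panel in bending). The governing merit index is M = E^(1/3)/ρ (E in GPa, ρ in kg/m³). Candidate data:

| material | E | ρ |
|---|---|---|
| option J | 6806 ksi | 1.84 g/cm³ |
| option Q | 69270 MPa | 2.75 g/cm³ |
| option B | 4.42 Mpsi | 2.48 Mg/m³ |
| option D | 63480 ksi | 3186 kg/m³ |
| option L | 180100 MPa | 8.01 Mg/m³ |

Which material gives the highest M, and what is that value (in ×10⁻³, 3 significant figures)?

option D, M = 2.38×10⁻³

Putting every candidate on a common basis:
  option J: E = 46.93 GPa, ρ = 1840 kg/m³
  option Q: E = 69.27 GPa, ρ = 2750 kg/m³
  option B: E = 30.47 GPa, ρ = 2480 kg/m³
  option D: E = 437.7 GPa, ρ = 3186 kg/m³
  option L: E = 180.1 GPa, ρ = 8010 kg/m³
  option D: M = 2.38×10⁻³
  option J: M = 1.96×10⁻³
  option Q: M = 1.49×10⁻³
  option B: M = 1.26×10⁻³
  option L: M = 0.705×10⁻³
The maximum is for option D.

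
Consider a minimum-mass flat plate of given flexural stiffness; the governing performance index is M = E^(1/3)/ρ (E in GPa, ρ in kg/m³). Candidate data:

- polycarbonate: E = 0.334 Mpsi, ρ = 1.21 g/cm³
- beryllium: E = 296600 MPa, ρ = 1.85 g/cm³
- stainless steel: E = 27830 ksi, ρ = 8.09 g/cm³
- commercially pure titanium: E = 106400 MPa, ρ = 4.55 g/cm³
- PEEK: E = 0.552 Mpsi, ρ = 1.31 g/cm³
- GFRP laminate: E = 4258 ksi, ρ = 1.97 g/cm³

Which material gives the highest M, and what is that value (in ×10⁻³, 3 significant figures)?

beryllium, M = 3.60×10⁻³

In SI units:
  polycarbonate: E = 2.303 GPa, ρ = 1210 kg/m³
  beryllium: E = 296.6 GPa, ρ = 1850 kg/m³
  stainless steel: E = 191.9 GPa, ρ = 8090 kg/m³
  commercially pure titanium: E = 106.4 GPa, ρ = 4550 kg/m³
  PEEK: E = 3.806 GPa, ρ = 1310 kg/m³
  GFRP laminate: E = 29.36 GPa, ρ = 1970 kg/m³
  beryllium: M = 3.60×10⁻³
  GFRP laminate: M = 1.57×10⁻³
  PEEK: M = 1.19×10⁻³
  polycarbonate: M = 1.09×10⁻³
  commercially pure titanium: M = 1.04×10⁻³
  stainless steel: M = 0.713×10⁻³
The maximum is for beryllium.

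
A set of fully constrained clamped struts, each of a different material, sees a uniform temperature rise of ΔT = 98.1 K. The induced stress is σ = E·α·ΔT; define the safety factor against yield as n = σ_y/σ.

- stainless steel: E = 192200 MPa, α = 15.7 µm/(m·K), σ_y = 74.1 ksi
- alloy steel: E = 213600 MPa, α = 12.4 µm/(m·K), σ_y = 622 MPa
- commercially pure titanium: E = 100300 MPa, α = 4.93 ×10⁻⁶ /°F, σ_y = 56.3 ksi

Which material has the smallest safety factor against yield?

stainless steel

Per material, after unit conversion:
  stainless steel: E = 192.2, α = 15.7, σ_y = 510.9 → σ = 296 MPa, n = 1.73
  alloy steel: E = 213.6, α = 12.4, σ_y = 622.0 → σ = 260 MPa, n = 2.39
  commercially pure titanium: E = 100.3, α = 8.87, σ_y = 388.2 → σ = 87.3 MPa, n = 4.45
Stainless steel has the lowest safety factor, n = 1.73.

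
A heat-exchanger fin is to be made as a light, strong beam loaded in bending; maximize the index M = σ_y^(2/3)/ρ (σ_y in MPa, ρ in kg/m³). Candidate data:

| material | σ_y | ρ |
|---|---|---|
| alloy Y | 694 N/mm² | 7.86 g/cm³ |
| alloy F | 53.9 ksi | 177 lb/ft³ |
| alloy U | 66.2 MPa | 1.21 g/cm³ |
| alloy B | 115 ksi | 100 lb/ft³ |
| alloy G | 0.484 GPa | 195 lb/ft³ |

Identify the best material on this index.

Convert each candidate to consistent units, then evaluate M:
  alloy Y: σ_y = 694.0 MPa, ρ = 7860 kg/m³
  alloy F: σ_y = 371.6 MPa, ρ = 2835 kg/m³
  alloy U: σ_y = 66.20 MPa, ρ = 1210 kg/m³
  alloy B: σ_y = 792.9 MPa, ρ = 1602 kg/m³
  alloy G: σ_y = 484.0 MPa, ρ = 3124 kg/m³
  alloy B: M = 53.5×10⁻³
  alloy G: M = 19.7×10⁻³
  alloy F: M = 18.2×10⁻³
  alloy U: M = 13.5×10⁻³
  alloy Y: M = 9.97×10⁻³
Highest index: alloy B.

alloy B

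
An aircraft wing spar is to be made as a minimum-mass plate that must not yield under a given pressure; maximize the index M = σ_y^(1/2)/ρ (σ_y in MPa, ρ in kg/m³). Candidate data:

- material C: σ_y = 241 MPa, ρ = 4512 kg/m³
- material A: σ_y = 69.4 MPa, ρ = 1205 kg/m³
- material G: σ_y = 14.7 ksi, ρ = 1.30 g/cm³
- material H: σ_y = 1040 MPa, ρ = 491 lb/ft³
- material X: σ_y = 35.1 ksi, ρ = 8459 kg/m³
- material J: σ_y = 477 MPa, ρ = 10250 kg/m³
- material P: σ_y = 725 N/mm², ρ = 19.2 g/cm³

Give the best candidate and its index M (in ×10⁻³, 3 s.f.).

material G, M = 7.74×10⁻³

Convert each candidate to consistent units, then evaluate M:
  material C: σ_y = 241.0 MPa, ρ = 4512 kg/m³
  material A: σ_y = 69.40 MPa, ρ = 1205 kg/m³
  material G: σ_y = 101.4 MPa, ρ = 1300 kg/m³
  material H: σ_y = 1040 MPa, ρ = 7865 kg/m³
  material X: σ_y = 242.0 MPa, ρ = 8459 kg/m³
  material J: σ_y = 477.0 MPa, ρ = 10250 kg/m³
  material P: σ_y = 725.0 MPa, ρ = 19200 kg/m³
  material G: M = 7.74×10⁻³
  material A: M = 6.91×10⁻³
  material H: M = 4.10×10⁻³
  material C: M = 3.44×10⁻³
  material J: M = 2.13×10⁻³
  material X: M = 1.84×10⁻³
  material P: M = 1.40×10⁻³
Material G ranks first.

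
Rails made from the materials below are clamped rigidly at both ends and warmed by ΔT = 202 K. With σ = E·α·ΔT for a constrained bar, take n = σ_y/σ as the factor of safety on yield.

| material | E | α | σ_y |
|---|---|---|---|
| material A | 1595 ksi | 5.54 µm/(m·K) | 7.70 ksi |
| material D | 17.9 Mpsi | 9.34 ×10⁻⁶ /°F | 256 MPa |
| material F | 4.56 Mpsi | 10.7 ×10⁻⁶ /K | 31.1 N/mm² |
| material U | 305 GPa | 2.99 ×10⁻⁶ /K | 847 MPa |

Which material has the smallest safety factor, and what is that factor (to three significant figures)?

material F, n = 0.458

In consistent units (E in GPa, α in ×10⁻⁶/K, σ_y in MPa):
  material A: E = 11.00, α = 5.54, σ_y = 53.09 → σ = 12.3 MPa, n = 4.31
  material D: E = 123.4, α = 16.8, σ_y = 256.0 → σ = 419 MPa, n = 0.611
  material F: E = 31.44, α = 10.7, σ_y = 31.10 → σ = 68.0 MPa, n = 0.458
  material U: E = 305.0, α = 2.99, σ_y = 847.0 → σ = 184 MPa, n = 4.60
The minimum is material F at n = 0.458.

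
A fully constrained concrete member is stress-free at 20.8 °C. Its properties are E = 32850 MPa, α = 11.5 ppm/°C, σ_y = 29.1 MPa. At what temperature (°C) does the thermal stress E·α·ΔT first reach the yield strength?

E = 32850 MPa = 32.85 GPa.
E·α·ΔT = 29.10 MPa ⇒ ΔT = 29.10 / (32.85×10³ × 11.5×10⁻⁶) = 77.03 K.
T = 20.8 + 77.03 = 97.83 °C.

97.8 °C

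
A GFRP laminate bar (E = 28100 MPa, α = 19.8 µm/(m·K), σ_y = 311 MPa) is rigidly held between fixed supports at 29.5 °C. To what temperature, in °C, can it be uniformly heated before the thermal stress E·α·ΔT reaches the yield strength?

E = 28100 MPa = 28.10 GPa.
E·α·ΔT = 311.0 MPa ⇒ ΔT = 311.0 / (28.10×10³ × 19.8×10⁻⁶) = 559.0 K.
T = 29.5 + 559.0 = 588.5 °C.

588 °C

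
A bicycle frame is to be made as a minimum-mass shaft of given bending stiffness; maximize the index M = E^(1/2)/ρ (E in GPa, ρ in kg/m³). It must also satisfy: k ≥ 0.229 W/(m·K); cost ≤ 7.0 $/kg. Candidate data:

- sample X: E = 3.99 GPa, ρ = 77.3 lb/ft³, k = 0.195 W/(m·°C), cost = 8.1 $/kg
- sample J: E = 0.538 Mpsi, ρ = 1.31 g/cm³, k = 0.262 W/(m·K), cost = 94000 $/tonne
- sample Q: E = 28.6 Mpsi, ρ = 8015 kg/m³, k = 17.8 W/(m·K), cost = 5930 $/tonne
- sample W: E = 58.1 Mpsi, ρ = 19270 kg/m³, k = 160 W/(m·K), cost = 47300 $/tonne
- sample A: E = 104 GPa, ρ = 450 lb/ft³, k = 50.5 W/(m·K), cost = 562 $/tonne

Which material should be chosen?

sample Q

Screen on constraints: k ≥ 0.229 W/(m·K); cost ≤ 7.0 $/kg. Survivors: sample Q, sample A.
Putting every candidate on a common basis:
  sample Q: E = 197.2 GPa, ρ = 8015 kg/m³
  sample A: E = 104.0 GPa, ρ = 7208 kg/m³
  sample Q: M = 1.75×10⁻³
  sample A: M = 1.41×10⁻³
The maximum is for sample Q.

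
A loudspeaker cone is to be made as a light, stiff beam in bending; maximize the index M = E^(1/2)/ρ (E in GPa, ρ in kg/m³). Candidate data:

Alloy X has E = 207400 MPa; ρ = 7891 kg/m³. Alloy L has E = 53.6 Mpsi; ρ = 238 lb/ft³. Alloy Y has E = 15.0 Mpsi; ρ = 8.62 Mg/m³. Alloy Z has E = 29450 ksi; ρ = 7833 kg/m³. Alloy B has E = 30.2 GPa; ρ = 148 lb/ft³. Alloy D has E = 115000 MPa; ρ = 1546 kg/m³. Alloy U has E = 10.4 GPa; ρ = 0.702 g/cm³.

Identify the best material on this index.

alloy D

Putting every candidate on a common basis:
  alloy X: E = 207.4 GPa, ρ = 7891 kg/m³
  alloy L: E = 369.6 GPa, ρ = 3812 kg/m³
  alloy Y: E = 103.4 GPa, ρ = 8620 kg/m³
  alloy Z: E = 203.1 GPa, ρ = 7833 kg/m³
  alloy B: E = 30.20 GPa, ρ = 2371 kg/m³
  alloy D: E = 115.0 GPa, ρ = 1546 kg/m³
  alloy U: E = 10.40 GPa, ρ = 702.0 kg/m³
  alloy D: M = 6.94×10⁻³
  alloy L: M = 5.04×10⁻³
  alloy U: M = 4.59×10⁻³
  alloy B: M = 2.32×10⁻³
  alloy X: M = 1.83×10⁻³
  alloy Z: M = 1.82×10⁻³
  alloy Y: M = 1.18×10⁻³
Alloy D has the largest M.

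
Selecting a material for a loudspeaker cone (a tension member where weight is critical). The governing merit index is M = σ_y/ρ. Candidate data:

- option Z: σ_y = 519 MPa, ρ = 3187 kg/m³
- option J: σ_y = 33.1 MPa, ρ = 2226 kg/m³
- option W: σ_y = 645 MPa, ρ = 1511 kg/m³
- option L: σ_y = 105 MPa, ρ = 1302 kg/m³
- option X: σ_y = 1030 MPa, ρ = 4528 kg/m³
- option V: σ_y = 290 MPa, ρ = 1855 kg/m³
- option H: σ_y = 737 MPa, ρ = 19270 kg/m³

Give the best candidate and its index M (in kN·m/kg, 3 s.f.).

option W, M = 427 kN·m/kg

Evaluate M for each candidate:
  option W: M = 427 kN·m/kg
  option X: M = 227 kN·m/kg
  option Z: M = 163 kN·m/kg
  option V: M = 156 kN·m/kg
  option L: M = 80.6 kN·m/kg
  option H: M = 38.2 kN·m/kg
  option J: M = 14.9 kN·m/kg
Option W ranks first.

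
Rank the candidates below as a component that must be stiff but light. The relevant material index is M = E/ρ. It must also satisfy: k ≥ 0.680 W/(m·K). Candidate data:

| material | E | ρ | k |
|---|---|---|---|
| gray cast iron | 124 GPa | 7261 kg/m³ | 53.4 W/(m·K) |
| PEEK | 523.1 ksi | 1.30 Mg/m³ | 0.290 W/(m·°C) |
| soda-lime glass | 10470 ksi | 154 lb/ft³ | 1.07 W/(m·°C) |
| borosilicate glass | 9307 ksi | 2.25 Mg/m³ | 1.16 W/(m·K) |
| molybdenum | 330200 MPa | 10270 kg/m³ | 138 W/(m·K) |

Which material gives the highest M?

Screen on constraints: k ≥ 0.680 W/(m·K). Survivors: gray cast iron, soda-lime glass, borosilicate glass, molybdenum.
After converting to SI:
  gray cast iron: E = 124.0 GPa, ρ = 7261 kg/m³
  soda-lime glass: E = 72.19 GPa, ρ = 2467 kg/m³
  borosilicate glass: E = 64.17 GPa, ρ = 2250 kg/m³
  molybdenum: E = 330.2 GPa, ρ = 10270 kg/m³
  molybdenum: M = 32.2 MN·m/kg
  soda-lime glass: M = 29.3 MN·m/kg
  borosilicate glass: M = 28.5 MN·m/kg
  gray cast iron: M = 17.1 MN·m/kg
Molybdenum ranks first.

molybdenum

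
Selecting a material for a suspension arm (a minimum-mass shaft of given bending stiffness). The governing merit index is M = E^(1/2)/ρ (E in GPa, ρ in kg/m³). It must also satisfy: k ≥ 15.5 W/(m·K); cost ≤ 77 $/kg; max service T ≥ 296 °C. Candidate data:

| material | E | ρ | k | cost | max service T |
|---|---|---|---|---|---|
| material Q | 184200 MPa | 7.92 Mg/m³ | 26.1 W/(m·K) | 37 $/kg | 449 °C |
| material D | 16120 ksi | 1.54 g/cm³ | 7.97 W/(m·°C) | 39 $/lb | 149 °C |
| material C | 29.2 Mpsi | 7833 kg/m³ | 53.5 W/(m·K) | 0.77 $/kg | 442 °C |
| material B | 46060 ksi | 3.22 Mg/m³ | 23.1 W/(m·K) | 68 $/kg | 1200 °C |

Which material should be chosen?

material B

Screen on constraints: k ≥ 15.5 W/(m·K); cost ≤ 77 $/kg; max service T ≥ 296 °C. Survivors: material Q, material C, material B.
Convert each candidate to consistent units, then evaluate M:
  material Q: E = 184.2 GPa, ρ = 7920 kg/m³
  material C: E = 201.3 GPa, ρ = 7833 kg/m³
  material B: E = 317.6 GPa, ρ = 3220 kg/m³
  material B: M = 5.53×10⁻³
  material C: M = 1.81×10⁻³
  material Q: M = 1.71×10⁻³
Highest index: material B.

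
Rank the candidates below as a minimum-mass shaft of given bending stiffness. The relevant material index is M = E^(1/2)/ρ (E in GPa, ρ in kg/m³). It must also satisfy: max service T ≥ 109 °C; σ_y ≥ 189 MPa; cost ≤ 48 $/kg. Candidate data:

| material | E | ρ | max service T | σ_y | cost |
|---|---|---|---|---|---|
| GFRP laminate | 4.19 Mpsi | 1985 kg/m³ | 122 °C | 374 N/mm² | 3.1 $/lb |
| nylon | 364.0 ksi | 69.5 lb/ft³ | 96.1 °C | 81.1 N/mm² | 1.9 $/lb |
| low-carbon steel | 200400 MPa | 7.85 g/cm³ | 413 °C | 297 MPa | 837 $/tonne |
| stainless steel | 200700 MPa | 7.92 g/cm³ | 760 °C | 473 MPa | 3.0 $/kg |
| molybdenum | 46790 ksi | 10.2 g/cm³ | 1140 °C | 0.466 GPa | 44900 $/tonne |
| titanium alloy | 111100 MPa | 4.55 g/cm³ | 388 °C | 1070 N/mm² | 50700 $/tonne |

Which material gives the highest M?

GFRP laminate

Screen on constraints: max service T ≥ 109 °C; σ_y ≥ 189 MPa; cost ≤ 48 $/kg. Survivors: GFRP laminate, low-carbon steel, stainless steel, molybdenum.
Normalizing units and computing the index:
  GFRP laminate: E = 28.89 GPa, ρ = 1985 kg/m³
  low-carbon steel: E = 200.4 GPa, ρ = 7850 kg/m³
  stainless steel: E = 200.7 GPa, ρ = 7920 kg/m³
  molybdenum: E = 322.6 GPa, ρ = 10200 kg/m³
  GFRP laminate: M = 2.71×10⁻³
  low-carbon steel: M = 1.80×10⁻³
  stainless steel: M = 1.79×10⁻³
  molybdenum: M = 1.76×10⁻³
The maximum is for GFRP laminate.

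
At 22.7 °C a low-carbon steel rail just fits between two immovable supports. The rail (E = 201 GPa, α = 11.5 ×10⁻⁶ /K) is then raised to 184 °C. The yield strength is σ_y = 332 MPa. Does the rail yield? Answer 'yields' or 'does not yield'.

ΔT = 161.3 K. Constrained thermal stress σ = E·α·ΔT = 201.0×10³ MPa × 11.5×10⁻⁶ × 161.3 = 373 MPa (compressive).
Compare to σ_y = 332 MPa: σ ≥ σ_y, so it yields.

yields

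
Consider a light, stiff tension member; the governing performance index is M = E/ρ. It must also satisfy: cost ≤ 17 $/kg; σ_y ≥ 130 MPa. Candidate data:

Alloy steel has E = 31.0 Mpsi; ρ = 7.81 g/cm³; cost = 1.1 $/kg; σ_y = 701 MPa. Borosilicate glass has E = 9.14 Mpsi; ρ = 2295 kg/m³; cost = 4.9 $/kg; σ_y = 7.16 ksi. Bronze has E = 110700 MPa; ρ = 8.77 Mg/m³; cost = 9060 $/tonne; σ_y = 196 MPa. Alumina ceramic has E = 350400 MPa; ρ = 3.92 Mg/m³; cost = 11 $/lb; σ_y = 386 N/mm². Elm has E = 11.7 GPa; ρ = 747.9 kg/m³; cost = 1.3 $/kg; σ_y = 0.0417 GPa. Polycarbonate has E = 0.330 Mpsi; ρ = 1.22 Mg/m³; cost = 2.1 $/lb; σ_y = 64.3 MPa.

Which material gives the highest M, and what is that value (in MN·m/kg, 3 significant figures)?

alloy steel, M = 27.4 MN·m/kg

Screen on constraints: cost ≤ 17 $/kg; σ_y ≥ 130 MPa. Survivors: alloy steel, bronze.
Putting every candidate on a common basis:
  alloy steel: E = 213.7 GPa, ρ = 7810 kg/m³
  bronze: E = 110.7 GPa, ρ = 8770 kg/m³
  alloy steel: M = 27.4 MN·m/kg
  bronze: M = 12.6 MN·m/kg
The maximum is for alloy steel.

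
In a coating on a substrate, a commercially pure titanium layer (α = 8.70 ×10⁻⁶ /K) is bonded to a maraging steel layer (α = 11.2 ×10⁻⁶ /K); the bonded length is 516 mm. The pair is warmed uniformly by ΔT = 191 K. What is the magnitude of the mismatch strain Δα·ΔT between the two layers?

4.77×10⁻⁴

Δα = |8.70 − 11.2|×10⁻⁶/K = 2.50×10⁻⁶/K.
Mismatch strain = Δα·ΔT = 2.50×10⁻⁶ × 191.0 = 4.77×10⁻⁴.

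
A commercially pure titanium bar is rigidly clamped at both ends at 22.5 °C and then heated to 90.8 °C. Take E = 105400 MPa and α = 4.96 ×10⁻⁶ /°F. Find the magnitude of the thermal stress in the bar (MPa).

64.3 MPa

E = 105400 MPa = 105.4 GPa.
α = 4.96×10⁻⁶/°F × 9/5 = 8.93×10⁻⁶/K.
ΔT = 68.30 K. Constrained thermal stress σ = E·α·ΔT = 105.4×10³ MPa × 8.93×10⁻⁶ × 68.30 = 64.3 MPa (compressive).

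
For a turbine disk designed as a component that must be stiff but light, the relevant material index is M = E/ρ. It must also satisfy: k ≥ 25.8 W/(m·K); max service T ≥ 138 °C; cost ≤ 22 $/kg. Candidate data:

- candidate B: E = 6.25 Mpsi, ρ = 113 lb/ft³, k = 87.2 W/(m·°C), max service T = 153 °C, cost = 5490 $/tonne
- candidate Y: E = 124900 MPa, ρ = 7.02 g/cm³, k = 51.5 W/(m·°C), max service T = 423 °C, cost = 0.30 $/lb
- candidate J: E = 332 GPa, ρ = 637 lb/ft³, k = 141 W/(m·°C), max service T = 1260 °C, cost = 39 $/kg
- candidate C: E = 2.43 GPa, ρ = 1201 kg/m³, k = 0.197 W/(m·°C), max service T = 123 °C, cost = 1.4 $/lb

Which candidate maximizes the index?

Screen on constraints: k ≥ 25.8 W/(m·K); max service T ≥ 138 °C; cost ≤ 22 $/kg. Survivors: candidate B, candidate Y.
Normalizing units and computing the index:
  candidate B: E = 43.09 GPa, ρ = 1810 kg/m³
  candidate Y: E = 124.9 GPa, ρ = 7020 kg/m³
  candidate B: M = 23.8 MN·m/kg
  candidate Y: M = 17.8 MN·m/kg
The maximum is for candidate B.

candidate B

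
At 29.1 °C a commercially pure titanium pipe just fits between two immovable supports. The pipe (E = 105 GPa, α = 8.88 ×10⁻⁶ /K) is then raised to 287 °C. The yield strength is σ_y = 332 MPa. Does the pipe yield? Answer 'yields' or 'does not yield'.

ΔT = 257.9 K. Constrained thermal stress σ = E·α·ΔT = 105.0×10³ MPa × 8.88×10⁻⁶ × 257.9 = 240 MPa (compressive).
Compare to σ_y = 332 MPa: σ < σ_y, so it does not yield.

does not yield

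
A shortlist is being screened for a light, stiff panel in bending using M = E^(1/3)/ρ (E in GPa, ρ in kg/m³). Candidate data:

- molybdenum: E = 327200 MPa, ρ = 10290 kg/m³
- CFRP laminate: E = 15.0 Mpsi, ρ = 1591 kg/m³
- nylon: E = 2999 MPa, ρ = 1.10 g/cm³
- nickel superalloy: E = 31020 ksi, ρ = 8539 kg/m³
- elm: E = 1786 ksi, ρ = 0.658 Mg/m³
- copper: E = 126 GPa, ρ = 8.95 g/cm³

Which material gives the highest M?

elm

After converting to SI:
  molybdenum: E = 327.2 GPa, ρ = 10290 kg/m³
  CFRP laminate: E = 103.4 GPa, ρ = 1591 kg/m³
  nylon: E = 2.999 GPa, ρ = 1100 kg/m³
  nickel superalloy: E = 213.9 GPa, ρ = 8539 kg/m³
  elm: E = 12.31 GPa, ρ = 658.0 kg/m³
  copper: E = 126.0 GPa, ρ = 8950 kg/m³
  elm: M = 3.51×10⁻³
  CFRP laminate: M = 2.95×10⁻³
  nylon: M = 1.31×10⁻³
  nickel superalloy: M = 0.700×10⁻³
  molybdenum: M = 0.670×10⁻³
  copper: M = 0.560×10⁻³
Highest index: elm.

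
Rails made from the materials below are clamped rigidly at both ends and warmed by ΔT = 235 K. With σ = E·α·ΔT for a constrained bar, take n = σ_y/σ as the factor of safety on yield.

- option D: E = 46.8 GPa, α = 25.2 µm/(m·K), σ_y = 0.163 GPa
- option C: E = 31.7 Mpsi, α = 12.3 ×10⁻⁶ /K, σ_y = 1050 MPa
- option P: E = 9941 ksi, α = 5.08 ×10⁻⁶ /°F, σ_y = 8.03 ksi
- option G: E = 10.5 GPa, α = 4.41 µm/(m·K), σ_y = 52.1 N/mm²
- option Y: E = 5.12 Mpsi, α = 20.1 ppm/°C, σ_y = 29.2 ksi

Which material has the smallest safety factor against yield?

Converting E to GPa, α to ×10⁻⁶/K, σ_y to MPa, then σ and n for each:
  option D: E = 46.80, α = 25.2, σ_y = 163.0 → σ = 277 MPa, n = 0.588
  option C: E = 218.6, α = 12.3, σ_y = 1050 → σ = 632 MPa, n = 1.66
  option P: E = 68.54, α = 9.14, σ_y = 55.36 → σ = 147 MPa, n = 0.376
  option G: E = 10.50, α = 4.41, σ_y = 52.10 → σ = 10.9 MPa, n = 4.79
  option Y: E = 35.30, α = 20.1, σ_y = 201.3 → σ = 167 MPa, n = 1.21
Option P has the lowest safety factor, n = 0.376.

option P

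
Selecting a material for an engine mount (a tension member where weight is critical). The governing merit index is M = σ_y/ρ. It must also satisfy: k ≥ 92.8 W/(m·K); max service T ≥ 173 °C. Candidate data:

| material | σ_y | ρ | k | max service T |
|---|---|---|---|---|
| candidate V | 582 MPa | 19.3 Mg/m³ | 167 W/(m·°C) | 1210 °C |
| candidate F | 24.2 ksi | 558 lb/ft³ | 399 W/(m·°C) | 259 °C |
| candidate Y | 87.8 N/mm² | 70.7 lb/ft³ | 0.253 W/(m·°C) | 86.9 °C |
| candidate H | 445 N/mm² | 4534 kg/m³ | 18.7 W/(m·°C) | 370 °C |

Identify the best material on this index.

Screen on constraints: k ≥ 92.8 W/(m·K); max service T ≥ 173 °C. Survivors: candidate V, candidate F.
After converting to SI:
  candidate V: σ_y = 582.0 MPa, ρ = 19300 kg/m³
  candidate F: σ_y = 166.9 MPa, ρ = 8938 kg/m³
  candidate V: M = 30.2 kN·m/kg
  candidate F: M = 18.7 kN·m/kg
Candidate V has the largest M.

candidate V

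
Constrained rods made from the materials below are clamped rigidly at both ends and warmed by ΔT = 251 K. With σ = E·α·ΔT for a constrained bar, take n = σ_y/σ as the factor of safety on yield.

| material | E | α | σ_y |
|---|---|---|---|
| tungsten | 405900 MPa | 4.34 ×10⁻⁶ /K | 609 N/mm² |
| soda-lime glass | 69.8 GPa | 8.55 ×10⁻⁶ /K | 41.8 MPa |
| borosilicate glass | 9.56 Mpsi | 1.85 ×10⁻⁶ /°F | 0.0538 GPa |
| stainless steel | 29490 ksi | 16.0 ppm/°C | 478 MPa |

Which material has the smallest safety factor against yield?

Converting E to GPa, α to ×10⁻⁶/K, σ_y to MPa, then σ and n for each:
  tungsten: E = 405.9, α = 4.34, σ_y = 609.0 → σ = 442 MPa, n = 1.38
  soda-lime glass: E = 69.80, α = 8.55, σ_y = 41.80 → σ = 150 MPa, n = 0.279
  borosilicate glass: E = 65.91, α = 3.33, σ_y = 53.80 → σ = 55.1 MPa, n = 0.977
  stainless steel: E = 203.3, α = 16.0, σ_y = 478.0 → σ = 817 MPa, n = 0.585
Smallest n: soda-lime glass with n = 0.279.

soda-lime glass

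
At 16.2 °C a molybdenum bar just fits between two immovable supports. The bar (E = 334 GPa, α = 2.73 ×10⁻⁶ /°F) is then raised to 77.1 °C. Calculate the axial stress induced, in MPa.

α = 2.73×10⁻⁶/°F × 9/5 = 4.91×10⁻⁶/K.
ΔT = 60.90 K. Constrained thermal stress σ = E·α·ΔT = 334.0×10³ MPa × 4.91×10⁻⁶ × 60.90 = 100 MPa (compressive).

100 MPa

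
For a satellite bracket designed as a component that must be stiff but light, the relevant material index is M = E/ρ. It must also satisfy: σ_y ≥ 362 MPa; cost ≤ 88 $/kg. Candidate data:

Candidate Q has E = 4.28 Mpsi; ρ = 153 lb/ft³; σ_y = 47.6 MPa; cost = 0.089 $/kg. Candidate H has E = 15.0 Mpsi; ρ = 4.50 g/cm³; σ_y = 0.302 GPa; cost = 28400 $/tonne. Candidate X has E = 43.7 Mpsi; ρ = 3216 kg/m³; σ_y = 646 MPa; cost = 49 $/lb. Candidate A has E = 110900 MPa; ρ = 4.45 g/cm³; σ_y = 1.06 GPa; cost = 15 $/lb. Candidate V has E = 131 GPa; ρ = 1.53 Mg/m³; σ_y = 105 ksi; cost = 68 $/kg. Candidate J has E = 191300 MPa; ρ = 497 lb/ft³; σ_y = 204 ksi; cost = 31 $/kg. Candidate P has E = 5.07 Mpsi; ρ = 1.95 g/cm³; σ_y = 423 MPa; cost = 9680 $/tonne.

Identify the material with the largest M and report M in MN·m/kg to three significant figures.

Screen on constraints: σ_y ≥ 362 MPa; cost ≤ 88 $/kg. Survivors: candidate A, candidate V, candidate J, candidate P.
Normalizing units and computing the index:
  candidate A: E = 110.9 GPa, ρ = 4450 kg/m³
  candidate V: E = 131.0 GPa, ρ = 1530 kg/m³
  candidate J: E = 191.3 GPa, ρ = 7961 kg/m³
  candidate P: E = 34.96 GPa, ρ = 1950 kg/m³
  candidate V: M = 85.6 MN·m/kg
  candidate A: M = 24.9 MN·m/kg
  candidate J: M = 24.0 MN·m/kg
  candidate P: M = 17.9 MN·m/kg
Highest index: candidate V.

candidate V, M = 85.6 MN·m/kg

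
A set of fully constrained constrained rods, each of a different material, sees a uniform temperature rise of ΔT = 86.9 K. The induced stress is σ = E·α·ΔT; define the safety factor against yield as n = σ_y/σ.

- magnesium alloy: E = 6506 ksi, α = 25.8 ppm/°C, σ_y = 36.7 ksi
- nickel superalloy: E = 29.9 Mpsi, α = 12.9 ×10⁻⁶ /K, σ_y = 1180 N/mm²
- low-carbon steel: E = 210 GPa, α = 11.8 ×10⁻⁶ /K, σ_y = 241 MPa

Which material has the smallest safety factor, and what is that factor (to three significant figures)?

Per material, after unit conversion:
  magnesium alloy: E = 44.86, α = 25.8, σ_y = 253.0 → σ = 101 MPa, n = 2.52
  nickel superalloy: E = 206.2, α = 12.9, σ_y = 1180 → σ = 231 MPa, n = 5.11
  low-carbon steel: E = 210.0, α = 11.8, σ_y = 241.0 → σ = 215 MPa, n = 1.12
Low-carbon steel has the lowest safety factor, n = 1.12.

low-carbon steel, n = 1.12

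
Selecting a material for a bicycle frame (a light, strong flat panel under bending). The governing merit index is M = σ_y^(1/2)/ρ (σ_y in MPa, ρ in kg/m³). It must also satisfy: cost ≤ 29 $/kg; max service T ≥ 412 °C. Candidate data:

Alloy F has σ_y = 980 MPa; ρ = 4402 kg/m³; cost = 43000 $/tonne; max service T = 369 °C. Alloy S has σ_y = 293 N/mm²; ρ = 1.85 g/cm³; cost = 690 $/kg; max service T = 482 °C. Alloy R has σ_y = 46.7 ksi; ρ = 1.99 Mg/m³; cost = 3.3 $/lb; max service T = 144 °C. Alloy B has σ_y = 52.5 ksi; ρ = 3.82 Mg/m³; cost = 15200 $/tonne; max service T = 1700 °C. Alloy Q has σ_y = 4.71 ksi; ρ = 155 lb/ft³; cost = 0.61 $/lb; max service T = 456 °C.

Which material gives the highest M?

Screen on constraints: cost ≤ 29 $/kg; max service T ≥ 412 °C. Survivors: alloy B, alloy Q.
Convert each candidate to consistent units, then evaluate M:
  alloy B: σ_y = 362.0 MPa, ρ = 3820 kg/m³
  alloy Q: σ_y = 32.47 MPa, ρ = 2483 kg/m³
  alloy B: M = 4.98×10⁻³
  alloy Q: M = 2.30×10⁻³
Alloy B has the largest M.

alloy B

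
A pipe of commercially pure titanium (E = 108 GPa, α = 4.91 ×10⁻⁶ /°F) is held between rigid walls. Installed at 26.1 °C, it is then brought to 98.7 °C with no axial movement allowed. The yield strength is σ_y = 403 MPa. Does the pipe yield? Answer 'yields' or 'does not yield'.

does not yield

α = 4.91×10⁻⁶/°F × 9/5 = 8.84×10⁻⁶/K.
ΔT = 72.60 K. Constrained thermal stress σ = E·α·ΔT = 108.0×10³ MPa × 8.84×10⁻⁶ × 72.60 = 69.3 MPa (compressive).
Compare to σ_y = 403 MPa: σ < σ_y, so it does not yield.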